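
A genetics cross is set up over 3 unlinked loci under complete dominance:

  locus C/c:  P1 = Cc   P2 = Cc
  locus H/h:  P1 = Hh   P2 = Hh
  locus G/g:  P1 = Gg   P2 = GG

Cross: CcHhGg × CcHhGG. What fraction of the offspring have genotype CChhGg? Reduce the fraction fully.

P(CChhGg) = 1/32

CcHhGg gametes: CHG×1, CHg×1, ChG×1, Chg×1, cHG×1, cHg×1, chG×1, chg×1
CcHhGG gametes: CHG×2, ChG×2, cHG×2, chG×2
CcHhGg×CcHhGG grid (8·8=64): CCHHGG=2 CCHHGg=2 CCHhGG=4 CCHhGg=4 CChhGG=2 CChhGg=2 CcHHGG=4 CcHHGg=4 CcHhGG=8 CcHhGg=8 CchhGG=4 CchhGg=4 ccHHGG=2 ccHHGg=2 ccHhGG=4 ccHhGg=4 cchhGG=2 cchhGg=2
CChhGg hits 2/64; gcd=2; 2÷2/64÷2 = 1/32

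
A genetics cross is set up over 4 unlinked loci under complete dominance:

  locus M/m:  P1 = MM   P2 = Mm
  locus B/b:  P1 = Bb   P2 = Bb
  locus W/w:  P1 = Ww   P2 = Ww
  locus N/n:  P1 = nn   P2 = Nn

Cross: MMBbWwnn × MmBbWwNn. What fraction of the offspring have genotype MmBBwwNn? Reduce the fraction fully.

P(MmBBwwNn) = 1/64

MMBbWwnn gametes: MBWn×4, MBwn×4, MbWn×4, Mbwn×4
MmBbWwNn gametes: MBWN×1, MBWn×1, MBwN×1, MBwn×1, MbWN×1, MbWn×1, MbwN×1, Mbwn×1, mBWN×1, mBWn×1, mBwN×1, mBwn×1, mbWN×1, mbWn×1, mbwN×1, mbwn×1
MMBbWwnn×MmBbWwNn grid (16·16=256): MMBBWWNn=4 MMBBWWnn=4 MMBBWwNn=8 MMBBWwnn=8 MMBBwwNn=4 MMBBwwnn=4 MMBbWWNn=8 MMBbWWnn=8 MMBbWwNn=16 MMBbWwnn=16 MMBbwwNn=8 MMBbwwnn=8 MMbbWWNn=4 MMbbWWnn=4 MMbbWwNn=8 MMbbWwnn=8 MMbbwwNn=4 MMbbwwnn=4 MmBBWWNn=4 MmBBWWnn=4 MmBBWwNn=8 MmBBWwnn=8 MmBBwwNn=4 MmBBwwnn=4 MmBbWWNn=8 MmBbWWnn=8 MmBbWwNn=16 MmBbWwnn=16 MmBbwwNn=8 MmBbwwnn=8 MmbbWWNn=4 MmbbWWnn=4 MmbbWwNn=8 MmbbWwnn=8 MmbbwwNn=4 Mmbbwwnn=4
MmBBwwNn hits 4/256; gcd=4; 4÷4/256÷4 = 1/64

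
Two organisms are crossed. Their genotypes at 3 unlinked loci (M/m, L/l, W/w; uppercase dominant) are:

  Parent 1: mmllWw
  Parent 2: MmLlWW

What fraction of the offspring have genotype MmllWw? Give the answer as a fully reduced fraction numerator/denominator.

mmllWw gametes: mlW×4, mlw×4
MmLlWW gametes: MLW×2, MlW×2, mLW×2, mlW×2
mmllWw×MmLlWW grid (8·8=64): MmLlWW=8 MmLlWw=8 MmllWW=8 MmllWw=8 mmLlWW=8 mmLlWw=8 mmllWW=8 mmllWw=8
MmllWw hits 8/64; gcd=8; 8÷8/64÷8 = 1/8

P(MmllWw) = 1/8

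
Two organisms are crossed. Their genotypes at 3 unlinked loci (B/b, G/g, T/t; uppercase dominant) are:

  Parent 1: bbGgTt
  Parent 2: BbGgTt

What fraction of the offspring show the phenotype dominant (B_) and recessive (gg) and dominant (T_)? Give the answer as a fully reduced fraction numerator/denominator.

P(B_ gg T_) = 3/32

bbGgTt gametes: bGT×2, bGt×2, bgT×2, bgt×2
BbGgTt gametes: BGT×1, BGt×1, BgT×1, Bgt×1, bGT×1, bGt×1, bgT×1, bgt×1
bbGgTt×BbGgTt grid (8·8=64): BbGGTT=2 BbGGTt=4 BbGGtt=2 BbGgTT=4 BbGgTt=8 BbGgtt=4 BbggTT=2 BbggTt=4 Bbggtt=2 bbGGTT=2 bbGGTt=4 bbGGtt=2 bbGgTT=4 bbGgTt=8 bbGgtt=4 bbggTT=2 bbggTt=4 bbggtt=2
B_ gg T_ hits 6/64; gcd=2; 6÷2/64÷2 = 3/32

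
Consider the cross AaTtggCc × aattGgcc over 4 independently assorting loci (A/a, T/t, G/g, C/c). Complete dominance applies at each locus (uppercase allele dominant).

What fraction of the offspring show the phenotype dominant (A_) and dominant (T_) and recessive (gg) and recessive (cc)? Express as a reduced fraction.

AaTtggCc gametes: ATgC×2, ATgc×2, AtgC×2, Atgc×2, aTgC×2, aTgc×2, atgC×2, atgc×2
aattGgcc gametes: atGc×8, atgc×8
AaTtggCc×aattGgcc grid (16·16=256): AaTtGgCc=16 AaTtGgcc=16 AaTtggCc=16 AaTtggcc=16 AattGgCc=16 AattGgcc=16 AattggCc=16 Aattggcc=16 aaTtGgCc=16 aaTtGgcc=16 aaTtggCc=16 aaTtggcc=16 aattGgCc=16 aattGgcc=16 aattggCc=16 aattggcc=16
A_ T_ gg cc hits 16/256; gcd=16; 16÷16/256÷16 = 1/16

P(A_ T_ gg cc) = 1/16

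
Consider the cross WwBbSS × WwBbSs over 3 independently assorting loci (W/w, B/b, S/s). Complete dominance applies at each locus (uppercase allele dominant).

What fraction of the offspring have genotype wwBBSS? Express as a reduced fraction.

WwBbSS gametes: WBS×2, WbS×2, wBS×2, wbS×2
WwBbSs gametes: WBS×1, WBs×1, WbS×1, Wbs×1, wBS×1, wBs×1, wbS×1, wbs×1
WwBbSS×WwBbSs grid (8·8=64): WWBBSS=2 WWBBSs=2 WWBbSS=4 WWBbSs=4 WWbbSS=2 WWbbSs=2 WwBBSS=4 WwBBSs=4 WwBbSS=8 WwBbSs=8 WwbbSS=4 WwbbSs=4 wwBBSS=2 wwBBSs=2 wwBbSS=4 wwBbSs=4 wwbbSS=2 wwbbSs=2
wwBBSS hits 2/64; gcd=2; 2÷2/64÷2 = 1/32

P(wwBBSS) = 1/32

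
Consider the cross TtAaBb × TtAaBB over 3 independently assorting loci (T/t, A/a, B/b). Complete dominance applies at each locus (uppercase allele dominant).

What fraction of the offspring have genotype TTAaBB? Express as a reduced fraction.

P(TTAaBB) = 1/16

TtAaBb gametes: TAB×1, TAb×1, TaB×1, Tab×1, tAB×1, tAb×1, taB×1, tab×1
TtAaBB gametes: TAB×2, TaB×2, tAB×2, taB×2
TtAaBb×TtAaBB grid (8·8=64): TTAABB=2 TTAABb=2 TTAaBB=4 TTAaBb=4 TTaaBB=2 TTaaBb=2 TtAABB=4 TtAABb=4 TtAaBB=8 TtAaBb=8 TtaaBB=4 TtaaBb=4 ttAABB=2 ttAABb=2 ttAaBB=4 ttAaBb=4 ttaaBB=2 ttaaBb=2
TTAaBB hits 4/64; gcd=4; 4÷4/64÷4 = 1/16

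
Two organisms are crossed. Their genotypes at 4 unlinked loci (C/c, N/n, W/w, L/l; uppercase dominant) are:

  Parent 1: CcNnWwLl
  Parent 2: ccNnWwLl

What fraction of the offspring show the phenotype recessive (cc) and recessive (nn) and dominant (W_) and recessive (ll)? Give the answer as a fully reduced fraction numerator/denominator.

CcNnWwLl gametes: CNWL×1, CNWl×1, CNwL×1, CNwl×1, CnWL×1, CnWl×1, CnwL×1, Cnwl×1, cNWL×1, cNWl×1, cNwL×1, cNwl×1, cnWL×1, cnWl×1, cnwL×1, cnwl×1
ccNnWwLl gametes: cNWL×2, cNWl×2, cNwL×2, cNwl×2, cnWL×2, cnWl×2, cnwL×2, cnwl×2
CcNnWwLl×ccNnWwLl grid (16·16=256): CcNNWWLL=2 CcNNWWLl=4 CcNNWWll=2 CcNNWwLL=4 CcNNWwLl=8 CcNNWwll=4 CcNNwwLL=2 CcNNwwLl=4 CcNNwwll=2 CcNnWWLL=4 CcNnWWLl=8 CcNnWWll=4 CcNnWwLL=8 CcNnWwLl=16 CcNnWwll=8 CcNnwwLL=4 CcNnwwLl=8 CcNnwwll=4 CcnnWWLL=2 CcnnWWLl=4 CcnnWWll=2 CcnnWwLL=4 CcnnWwLl=8 CcnnWwll=4 CcnnwwLL=2 CcnnwwLl=4 Ccnnwwll=2 ccNNWWLL=2 ccNNWWLl=4 ccNNWWll=2 ccNNWwLL=4 ccNNWwLl=8 ccNNWwll=4 ccNNwwLL=2 ccNNwwLl=4 ccNNwwll=2 ccNnWWLL=4 ccNnWWLl=8 ccNnWWll=4 ccNnWwLL=8 ccNnWwLl=16 ccNnWwll=8 ccNnwwLL=4 ccNnwwLl=8 ccNnwwll=4 ccnnWWLL=2 ccnnWWLl=4 ccnnWWll=2 ccnnWwLL=4 ccnnWwLl=8 ccnnWwll=4 ccnnwwLL=2 ccnnwwLl=4 ccnnwwll=2
cc nn W_ ll hits 6/256; gcd=2; 6÷2/256÷2 = 3/128

P(cc nn W_ ll) = 3/128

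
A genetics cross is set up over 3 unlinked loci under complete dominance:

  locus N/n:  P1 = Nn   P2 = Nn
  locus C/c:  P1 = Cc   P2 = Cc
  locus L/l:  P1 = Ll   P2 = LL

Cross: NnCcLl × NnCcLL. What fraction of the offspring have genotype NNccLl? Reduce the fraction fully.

NnCcLl gametes: NCL×1, NCl×1, NcL×1, Ncl×1, nCL×1, nCl×1, ncL×1, ncl×1
NnCcLL gametes: NCL×2, NcL×2, nCL×2, ncL×2
NnCcLl×NnCcLL grid (8·8=64): NNCCLL=2 NNCCLl=2 NNCcLL=4 NNCcLl=4 NNccLL=2 NNccLl=2 NnCCLL=4 NnCCLl=4 NnCcLL=8 NnCcLl=8 NnccLL=4 NnccLl=4 nnCCLL=2 nnCCLl=2 nnCcLL=4 nnCcLl=4 nnccLL=2 nnccLl=2
NNccLl hits 2/64; gcd=2; 2÷2/64÷2 = 1/32

P(NNccLl) = 1/32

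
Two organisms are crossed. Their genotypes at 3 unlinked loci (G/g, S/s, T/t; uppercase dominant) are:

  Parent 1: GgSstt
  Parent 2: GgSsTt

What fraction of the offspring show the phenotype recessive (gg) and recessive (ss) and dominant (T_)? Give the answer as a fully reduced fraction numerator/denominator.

GgSstt gametes: GSt×2, Gst×2, gSt×2, gst×2
GgSsTt gametes: GST×1, GSt×1, GsT×1, Gst×1, gST×1, gSt×1, gsT×1, gst×1
GgSstt×GgSsTt grid (8·8=64): GGSSTt=2 GGSStt=2 GGSsTt=4 GGSstt=4 GGssTt=2 GGsstt=2 GgSSTt=4 GgSStt=4 GgSsTt=8 GgSstt=8 GgssTt=4 Ggsstt=4 ggSSTt=2 ggSStt=2 ggSsTt=4 ggSstt=4 ggssTt=2 ggsstt=2
gg ss T_ hits 2/64; gcd=2; 2÷2/64÷2 = 1/32

P(gg ss T_) = 1/32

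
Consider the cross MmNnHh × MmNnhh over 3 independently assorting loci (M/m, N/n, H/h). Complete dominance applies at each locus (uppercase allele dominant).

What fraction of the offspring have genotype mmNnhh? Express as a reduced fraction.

P(mmNnhh) = 1/16

MmNnHh gametes: MNH×1, MNh×1, MnH×1, Mnh×1, mNH×1, mNh×1, mnH×1, mnh×1
MmNnhh gametes: MNh×2, Mnh×2, mNh×2, mnh×2
MmNnHh×MmNnhh grid (8·8=64): MMNNHh=2 MMNNhh=2 MMNnHh=4 MMNnhh=4 MMnnHh=2 MMnnhh=2 MmNNHh=4 MmNNhh=4 MmNnHh=8 MmNnhh=8 MmnnHh=4 Mmnnhh=4 mmNNHh=2 mmNNhh=2 mmNnHh=4 mmNnhh=4 mmnnHh=2 mmnnhh=2
mmNnhh hits 4/64; gcd=4; 4÷4/64÷4 = 1/16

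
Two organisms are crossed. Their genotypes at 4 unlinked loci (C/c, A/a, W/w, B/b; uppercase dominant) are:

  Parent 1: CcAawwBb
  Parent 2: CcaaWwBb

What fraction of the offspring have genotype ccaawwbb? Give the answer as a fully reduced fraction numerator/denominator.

P(ccaawwbb) = 1/64

CcAawwBb gametes: CAwB×2, CAwb×2, CawB×2, Cawb×2, cAwB×2, cAwb×2, cawB×2, cawb×2
CcaaWwBb gametes: CaWB×2, CaWb×2, CawB×2, Cawb×2, caWB×2, caWb×2, cawB×2, cawb×2
CcAawwBb×CcaaWwBb grid (16·16=256): CCAaWwBB=4 CCAaWwBb=8 CCAaWwbb=4 CCAawwBB=4 CCAawwBb=8 CCAawwbb=4 CCaaWwBB=4 CCaaWwBb=8 CCaaWwbb=4 CCaawwBB=4 CCaawwBb=8 CCaawwbb=4 CcAaWwBB=8 CcAaWwBb=16 CcAaWwbb=8 CcAawwBB=8 CcAawwBb=16 CcAawwbb=8 CcaaWwBB=8 CcaaWwBb=16 CcaaWwbb=8 CcaawwBB=8 CcaawwBb=16 Ccaawwbb=8 ccAaWwBB=4 ccAaWwBb=8 ccAaWwbb=4 ccAawwBB=4 ccAawwBb=8 ccAawwbb=4 ccaaWwBB=4 ccaaWwBb=8 ccaaWwbb=4 ccaawwBB=4 ccaawwBb=8 ccaawwbb=4
ccaawwbb hits 4/256; gcd=4; 4÷4/256÷4 = 1/64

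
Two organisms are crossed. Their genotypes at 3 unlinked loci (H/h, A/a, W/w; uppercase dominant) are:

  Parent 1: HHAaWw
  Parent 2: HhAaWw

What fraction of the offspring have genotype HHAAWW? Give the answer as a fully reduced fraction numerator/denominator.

P(HHAAWW) = 1/32

HHAaWw gametes: HAW×2, HAw×2, HaW×2, Haw×2
HhAaWw gametes: HAW×1, HAw×1, HaW×1, Haw×1, hAW×1, hAw×1, haW×1, haw×1
HHAaWw×HhAaWw grid (8·8=64): HHAAWW=2 HHAAWw=4 HHAAww=2 HHAaWW=4 HHAaWw=8 HHAaww=4 HHaaWW=2 HHaaWw=4 HHaaww=2 HhAAWW=2 HhAAWw=4 HhAAww=2 HhAaWW=4 HhAaWw=8 HhAaww=4 HhaaWW=2 HhaaWw=4 Hhaaww=2
HHAAWW hits 2/64; gcd=2; 2÷2/64÷2 = 1/32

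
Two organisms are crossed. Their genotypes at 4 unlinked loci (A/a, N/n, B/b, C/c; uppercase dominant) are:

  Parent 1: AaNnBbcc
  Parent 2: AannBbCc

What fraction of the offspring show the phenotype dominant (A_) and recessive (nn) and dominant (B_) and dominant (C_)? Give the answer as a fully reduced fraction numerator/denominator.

AaNnBbcc gametes: ANBc×2, ANbc×2, AnBc×2, Anbc×2, aNBc×2, aNbc×2, anBc×2, anbc×2
AannBbCc gametes: AnBC×2, AnBc×2, AnbC×2, Anbc×2, anBC×2, anBc×2, anbC×2, anbc×2
AaNnBbcc×AannBbCc grid (16·16=256): AANnBBCc=4 AANnBBcc=4 AANnBbCc=8 AANnBbcc=8 AANnbbCc=4 AANnbbcc=4 AAnnBBCc=4 AAnnBBcc=4 AAnnBbCc=8 AAnnBbcc=8 AAnnbbCc=4 AAnnbbcc=4 AaNnBBCc=8 AaNnBBcc=8 AaNnBbCc=16 AaNnBbcc=16 AaNnbbCc=8 AaNnbbcc=8 AannBBCc=8 AannBBcc=8 AannBbCc=16 AannBbcc=16 AannbbCc=8 Aannbbcc=8 aaNnBBCc=4 aaNnBBcc=4 aaNnBbCc=8 aaNnBbcc=8 aaNnbbCc=4 aaNnbbcc=4 aannBBCc=4 aannBBcc=4 aannBbCc=8 aannBbcc=8 aannbbCc=4 aannbbcc=4
A_ nn B_ C_ hits 36/256; gcd=4; 36÷4/256÷4 = 9/64

P(A_ nn B_ C_) = 9/64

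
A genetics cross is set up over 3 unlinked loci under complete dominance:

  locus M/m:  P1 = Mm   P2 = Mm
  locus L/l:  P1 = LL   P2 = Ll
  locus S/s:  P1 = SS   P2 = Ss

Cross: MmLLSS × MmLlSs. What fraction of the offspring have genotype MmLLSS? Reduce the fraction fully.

P(MmLLSS) = 1/8

MmLLSS gametes: MLS×4, mLS×4
MmLlSs gametes: MLS×1, MLs×1, MlS×1, Mls×1, mLS×1, mLs×1, mlS×1, mls×1
MmLLSS×MmLlSs grid (8·8=64): MMLLSS=4 MMLLSs=4 MMLlSS=4 MMLlSs=4 MmLLSS=8 MmLLSs=8 MmLlSS=8 MmLlSs=8 mmLLSS=4 mmLLSs=4 mmLlSS=4 mmLlSs=4
MmLLSS hits 8/64; gcd=8; 8÷8/64÷8 = 1/8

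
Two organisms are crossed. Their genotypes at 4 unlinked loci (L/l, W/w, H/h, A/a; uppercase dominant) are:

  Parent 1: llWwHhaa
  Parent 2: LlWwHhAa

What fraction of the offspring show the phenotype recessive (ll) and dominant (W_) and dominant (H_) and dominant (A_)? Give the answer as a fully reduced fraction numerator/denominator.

P(ll W_ H_ A_) = 9/64

llWwHhaa gametes: lWHa×4, lWha×4, lwHa×4, lwha×4
LlWwHhAa gametes: LWHA×1, LWHa×1, LWhA×1, LWha×1, LwHA×1, LwHa×1, LwhA×1, Lwha×1, lWHA×1, lWHa×1, lWhA×1, lWha×1, lwHA×1, lwHa×1, lwhA×1, lwha×1
llWwHhaa×LlWwHhAa grid (16·16=256): LlWWHHAa=4 LlWWHHaa=4 LlWWHhAa=8 LlWWHhaa=8 LlWWhhAa=4 LlWWhhaa=4 LlWwHHAa=8 LlWwHHaa=8 LlWwHhAa=16 LlWwHhaa=16 LlWwhhAa=8 LlWwhhaa=8 LlwwHHAa=4 LlwwHHaa=4 LlwwHhAa=8 LlwwHhaa=8 LlwwhhAa=4 Llwwhhaa=4 llWWHHAa=4 llWWHHaa=4 llWWHhAa=8 llWWHhaa=8 llWWhhAa=4 llWWhhaa=4 llWwHHAa=8 llWwHHaa=8 llWwHhAa=16 llWwHhaa=16 llWwhhAa=8 llWwhhaa=8 llwwHHAa=4 llwwHHaa=4 llwwHhAa=8 llwwHhaa=8 llwwhhAa=4 llwwhhaa=4
ll W_ H_ A_ hits 36/256; gcd=4; 36÷4/256÷4 = 9/64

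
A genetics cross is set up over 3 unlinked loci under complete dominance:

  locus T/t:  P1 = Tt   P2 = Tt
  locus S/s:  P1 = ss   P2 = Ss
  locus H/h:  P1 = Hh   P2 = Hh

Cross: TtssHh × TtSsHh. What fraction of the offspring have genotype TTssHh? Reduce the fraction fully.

TtssHh gametes: TsH×2, Tsh×2, tsH×2, tsh×2
TtSsHh gametes: TSH×1, TSh×1, TsH×1, Tsh×1, tSH×1, tSh×1, tsH×1, tsh×1
TtssHh×TtSsHh grid (8·8=64): TTSsHH=2 TTSsHh=4 TTSshh=2 TTssHH=2 TTssHh=4 TTsshh=2 TtSsHH=4 TtSsHh=8 TtSshh=4 TtssHH=4 TtssHh=8 Ttsshh=4 ttSsHH=2 ttSsHh=4 ttSshh=2 ttssHH=2 ttssHh=4 ttsshh=2
TTssHh hits 4/64; gcd=4; 4÷4/64÷4 = 1/16

P(TTssHh) = 1/16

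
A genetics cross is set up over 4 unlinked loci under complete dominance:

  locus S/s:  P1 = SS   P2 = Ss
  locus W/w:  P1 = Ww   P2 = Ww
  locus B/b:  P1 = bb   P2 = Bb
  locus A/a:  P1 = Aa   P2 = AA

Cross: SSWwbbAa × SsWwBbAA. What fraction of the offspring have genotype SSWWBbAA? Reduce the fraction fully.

SSWwbbAa gametes: SWbA×4, SWba×4, SwbA×4, Swba×4
SsWwBbAA gametes: SWBA×2, SWbA×2, SwBA×2, SwbA×2, sWBA×2, sWbA×2, swBA×2, swbA×2
SSWwbbAa×SsWwBbAA grid (16·16=256): SSWWBbAA=8 SSWWBbAa=8 SSWWbbAA=8 SSWWbbAa=8 SSWwBbAA=16 SSWwBbAa=16 SSWwbbAA=16 SSWwbbAa=16 SSwwBbAA=8 SSwwBbAa=8 SSwwbbAA=8 SSwwbbAa=8 SsWWBbAA=8 SsWWBbAa=8 SsWWbbAA=8 SsWWbbAa=8 SsWwBbAA=16 SsWwBbAa=16 SsWwbbAA=16 SsWwbbAa=16 SswwBbAA=8 SswwBbAa=8 SswwbbAA=8 SswwbbAa=8
SSWWBbAA hits 8/256; gcd=8; 8÷8/256÷8 = 1/32

P(SSWWBbAA) = 1/32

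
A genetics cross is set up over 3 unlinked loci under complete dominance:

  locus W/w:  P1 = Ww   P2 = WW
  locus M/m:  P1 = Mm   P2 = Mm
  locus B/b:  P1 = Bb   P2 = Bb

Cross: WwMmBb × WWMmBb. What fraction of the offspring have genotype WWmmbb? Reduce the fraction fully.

WwMmBb gametes: WMB×1, WMb×1, WmB×1, Wmb×1, wMB×1, wMb×1, wmB×1, wmb×1
WWMmBb gametes: WMB×2, WMb×2, WmB×2, Wmb×2
WwMmBb×WWMmBb grid (8·8=64): WWMMBB=2 WWMMBb=4 WWMMbb=2 WWMmBB=4 WWMmBb=8 WWMmbb=4 WWmmBB=2 WWmmBb=4 WWmmbb=2 WwMMBB=2 WwMMBb=4 WwMMbb=2 WwMmBB=4 WwMmBb=8 WwMmbb=4 WwmmBB=2 WwmmBb=4 Wwmmbb=2
WWmmbb hits 2/64; gcd=2; 2÷2/64÷2 = 1/32

P(WWmmbb) = 1/32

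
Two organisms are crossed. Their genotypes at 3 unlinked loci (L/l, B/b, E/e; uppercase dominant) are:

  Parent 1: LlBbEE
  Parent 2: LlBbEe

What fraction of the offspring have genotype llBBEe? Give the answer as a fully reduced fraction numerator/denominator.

P(llBBEe) = 1/32

LlBbEE gametes: LBE×2, LbE×2, lBE×2, lbE×2
LlBbEe gametes: LBE×1, LBe×1, LbE×1, Lbe×1, lBE×1, lBe×1, lbE×1, lbe×1
LlBbEE×LlBbEe grid (8·8=64): LLBBEE=2 LLBBEe=2 LLBbEE=4 LLBbEe=4 LLbbEE=2 LLbbEe=2 LlBBEE=4 LlBBEe=4 LlBbEE=8 LlBbEe=8 LlbbEE=4 LlbbEe=4 llBBEE=2 llBBEe=2 llBbEE=4 llBbEe=4 llbbEE=2 llbbEe=2
llBBEe hits 2/64; gcd=2; 2÷2/64÷2 = 1/32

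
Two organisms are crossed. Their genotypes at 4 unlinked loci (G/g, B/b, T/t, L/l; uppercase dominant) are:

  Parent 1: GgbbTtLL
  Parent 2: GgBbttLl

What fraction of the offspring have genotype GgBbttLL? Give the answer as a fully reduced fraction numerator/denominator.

P(GgBbttLL) = 1/16

GgbbTtLL gametes: GbTL×4, GbtL×4, gbTL×4, gbtL×4
GgBbttLl gametes: GBtL×2, GBtl×2, GbtL×2, Gbtl×2, gBtL×2, gBtl×2, gbtL×2, gbtl×2
GgbbTtLL×GgBbttLl grid (16·16=256): GGBbTtLL=8 GGBbTtLl=8 GGBbttLL=8 GGBbttLl=8 GGbbTtLL=8 GGbbTtLl=8 GGbbttLL=8 GGbbttLl=8 GgBbTtLL=16 GgBbTtLl=16 GgBbttLL=16 GgBbttLl=16 GgbbTtLL=16 GgbbTtLl=16 GgbbttLL=16 GgbbttLl=16 ggBbTtLL=8 ggBbTtLl=8 ggBbttLL=8 ggBbttLl=8 ggbbTtLL=8 ggbbTtLl=8 ggbbttLL=8 ggbbttLl=8
GgBbttLL hits 16/256; gcd=16; 16÷16/256÷16 = 1/16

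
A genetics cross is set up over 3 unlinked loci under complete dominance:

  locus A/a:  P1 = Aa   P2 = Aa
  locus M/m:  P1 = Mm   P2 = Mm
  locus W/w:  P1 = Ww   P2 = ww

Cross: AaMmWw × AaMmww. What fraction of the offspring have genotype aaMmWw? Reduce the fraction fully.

AaMmWw gametes: AMW×1, AMw×1, AmW×1, Amw×1, aMW×1, aMw×1, amW×1, amw×1
AaMmww gametes: AMw×2, Amw×2, aMw×2, amw×2
AaMmWw×AaMmww grid (8·8=64): AAMMWw=2 AAMMww=2 AAMmWw=4 AAMmww=4 AAmmWw=2 AAmmww=2 AaMMWw=4 AaMMww=4 AaMmWw=8 AaMmww=8 AammWw=4 Aammww=4 aaMMWw=2 aaMMww=2 aaMmWw=4 aaMmww=4 aammWw=2 aammww=2
aaMmWw hits 4/64; gcd=4; 4÷4/64÷4 = 1/16

P(aaMmWw) = 1/16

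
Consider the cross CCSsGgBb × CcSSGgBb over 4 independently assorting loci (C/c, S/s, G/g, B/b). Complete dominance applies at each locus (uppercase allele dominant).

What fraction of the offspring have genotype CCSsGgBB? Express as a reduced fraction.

P(CCSsGgBB) = 1/32

CCSsGgBb gametes: CSGB×2, CSGb×2, CSgB×2, CSgb×2, CsGB×2, CsGb×2, CsgB×2, Csgb×2
CcSSGgBb gametes: CSGB×2, CSGb×2, CSgB×2, CSgb×2, cSGB×2, cSGb×2, cSgB×2, cSgb×2
CCSsGgBb×CcSSGgBb grid (16·16=256): CCSSGGBB=4 CCSSGGBb=8 CCSSGGbb=4 CCSSGgBB=8 CCSSGgBb=16 CCSSGgbb=8 CCSSggBB=4 CCSSggBb=8 CCSSggbb=4 CCSsGGBB=4 CCSsGGBb=8 CCSsGGbb=4 CCSsGgBB=8 CCSsGgBb=16 CCSsGgbb=8 CCSsggBB=4 CCSsggBb=8 CCSsggbb=4 CcSSGGBB=4 CcSSGGBb=8 CcSSGGbb=4 CcSSGgBB=8 CcSSGgBb=16 CcSSGgbb=8 CcSSggBB=4 CcSSggBb=8 CcSSggbb=4 CcSsGGBB=4 CcSsGGBb=8 CcSsGGbb=4 CcSsGgBB=8 CcSsGgBb=16 CcSsGgbb=8 CcSsggBB=4 CcSsggBb=8 CcSsggbb=4
CCSsGgBB hits 8/256; gcd=8; 8÷8/256÷8 = 1/32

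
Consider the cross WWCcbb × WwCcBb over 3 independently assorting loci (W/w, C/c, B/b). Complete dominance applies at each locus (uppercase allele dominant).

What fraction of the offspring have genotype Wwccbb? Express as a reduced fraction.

WWCcbb gametes: WCb×4, Wcb×4
WwCcBb gametes: WCB×1, WCb×1, WcB×1, Wcb×1, wCB×1, wCb×1, wcB×1, wcb×1
WWCcbb×WwCcBb grid (8·8=64): WWCCBb=4 WWCCbb=4 WWCcBb=8 WWCcbb=8 WWccBb=4 WWccbb=4 WwCCBb=4 WwCCbb=4 WwCcBb=8 WwCcbb=8 WwccBb=4 Wwccbb=4
Wwccbb hits 4/64; gcd=4; 4÷4/64÷4 = 1/16

P(Wwccbb) = 1/16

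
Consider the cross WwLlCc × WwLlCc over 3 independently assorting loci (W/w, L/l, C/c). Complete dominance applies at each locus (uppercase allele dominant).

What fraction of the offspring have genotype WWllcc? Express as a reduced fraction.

P(WWllcc) = 1/64

WwLlCc gametes: WLC×1, WLc×1, WlC×1, Wlc×1, wLC×1, wLc×1, wlC×1, wlc×1
WwLlCc gametes: WLC×1, WLc×1, WlC×1, Wlc×1, wLC×1, wLc×1, wlC×1, wlc×1
WwLlCc×WwLlCc grid (8·8=64): WWLLCC=1 WWLLCc=2 WWLLcc=1 WWLlCC=2 WWLlCc=4 WWLlcc=2 WWllCC=1 WWllCc=2 WWllcc=1 WwLLCC=2 WwLLCc=4 WwLLcc=2 WwLlCC=4 WwLlCc=8 WwLlcc=4 WwllCC=2 WwllCc=4 Wwllcc=2 wwLLCC=1 wwLLCc=2 wwLLcc=1 wwLlCC=2 wwLlCc=4 wwLlcc=2 wwllCC=1 wwllCc=2 wwllcc=1
WWllcc hits 1/64; gcd=1; 1÷1/64÷1 = 1/64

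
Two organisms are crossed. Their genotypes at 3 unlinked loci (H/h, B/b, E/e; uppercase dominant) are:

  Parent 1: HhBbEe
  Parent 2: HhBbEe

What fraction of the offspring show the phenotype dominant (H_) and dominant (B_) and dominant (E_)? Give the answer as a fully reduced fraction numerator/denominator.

HhBbEe gametes: HBE×1, HBe×1, HbE×1, Hbe×1, hBE×1, hBe×1, hbE×1, hbe×1
HhBbEe gametes: HBE×1, HBe×1, HbE×1, Hbe×1, hBE×1, hBe×1, hbE×1, hbe×1
HhBbEe×HhBbEe grid (8·8=64): HHBBEE=1 HHBBEe=2 HHBBee=1 HHBbEE=2 HHBbEe=4 HHBbee=2 HHbbEE=1 HHbbEe=2 HHbbee=1 HhBBEE=2 HhBBEe=4 HhBBee=2 HhBbEE=4 HhBbEe=8 HhBbee=4 HhbbEE=2 HhbbEe=4 Hhbbee=2 hhBBEE=1 hhBBEe=2 hhBBee=1 hhBbEE=2 hhBbEe=4 hhBbee=2 hhbbEE=1 hhbbEe=2 hhbbee=1
H_ B_ E_ hits 27/64; gcd=1; 27÷1/64÷1 = 27/64

P(H_ B_ E_) = 27/64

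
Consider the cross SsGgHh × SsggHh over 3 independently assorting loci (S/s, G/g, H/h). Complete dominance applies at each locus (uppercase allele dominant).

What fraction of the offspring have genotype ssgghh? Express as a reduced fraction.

SsGgHh gametes: SGH×1, SGh×1, SgH×1, Sgh×1, sGH×1, sGh×1, sgH×1, sgh×1
SsggHh gametes: SgH×2, Sgh×2, sgH×2, sgh×2
SsGgHh×SsggHh grid (8·8=64): SSGgHH=2 SSGgHh=4 SSGghh=2 SSggHH=2 SSggHh=4 SSgghh=2 SsGgHH=4 SsGgHh=8 SsGghh=4 SsggHH=4 SsggHh=8 Ssgghh=4 ssGgHH=2 ssGgHh=4 ssGghh=2 ssggHH=2 ssggHh=4 ssgghh=2
ssgghh hits 2/64; gcd=2; 2÷2/64÷2 = 1/32

P(ssgghh) = 1/32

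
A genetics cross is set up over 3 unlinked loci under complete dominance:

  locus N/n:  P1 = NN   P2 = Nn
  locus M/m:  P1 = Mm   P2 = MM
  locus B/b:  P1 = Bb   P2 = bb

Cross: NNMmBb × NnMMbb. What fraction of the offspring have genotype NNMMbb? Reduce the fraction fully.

NNMmBb gametes: NMB×2, NMb×2, NmB×2, Nmb×2
NnMMbb gametes: NMb×4, nMb×4
NNMmBb×NnMMbb grid (8·8=64): NNMMBb=8 NNMMbb=8 NNMmBb=8 NNMmbb=8 NnMMBb=8 NnMMbb=8 NnMmBb=8 NnMmbb=8
NNMMbb hits 8/64; gcd=8; 8÷8/64÷8 = 1/8

P(NNMMbb) = 1/8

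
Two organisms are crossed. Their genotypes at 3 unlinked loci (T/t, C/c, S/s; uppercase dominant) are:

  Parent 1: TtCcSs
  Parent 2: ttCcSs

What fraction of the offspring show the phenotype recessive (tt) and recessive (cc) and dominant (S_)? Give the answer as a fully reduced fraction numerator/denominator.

TtCcSs gametes: TCS×1, TCs×1, TcS×1, Tcs×1, tCS×1, tCs×1, tcS×1, tcs×1
ttCcSs gametes: tCS×2, tCs×2, tcS×2, tcs×2
TtCcSs×ttCcSs grid (8·8=64): TtCCSS=2 TtCCSs=4 TtCCss=2 TtCcSS=4 TtCcSs=8 TtCcss=4 TtccSS=2 TtccSs=4 Ttccss=2 ttCCSS=2 ttCCSs=4 ttCCss=2 ttCcSS=4 ttCcSs=8 ttCcss=4 ttccSS=2 ttccSs=4 ttccss=2
tt cc S_ hits 6/64; gcd=2; 6÷2/64÷2 = 3/32

P(tt cc S_) = 3/32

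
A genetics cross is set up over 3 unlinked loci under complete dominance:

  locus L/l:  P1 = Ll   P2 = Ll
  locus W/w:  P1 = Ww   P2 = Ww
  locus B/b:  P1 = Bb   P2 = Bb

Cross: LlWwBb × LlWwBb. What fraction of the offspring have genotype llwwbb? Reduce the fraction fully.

LlWwBb gametes: LWB×1, LWb×1, LwB×1, Lwb×1, lWB×1, lWb×1, lwB×1, lwb×1
LlWwBb gametes: LWB×1, LWb×1, LwB×1, Lwb×1, lWB×1, lWb×1, lwB×1, lwb×1
LlWwBb×LlWwBb grid (8·8=64): LLWWBB=1 LLWWBb=2 LLWWbb=1 LLWwBB=2 LLWwBb=4 LLWwbb=2 LLwwBB=1 LLwwBb=2 LLwwbb=1 LlWWBB=2 LlWWBb=4 LlWWbb=2 LlWwBB=4 LlWwBb=8 LlWwbb=4 LlwwBB=2 LlwwBb=4 Llwwbb=2 llWWBB=1 llWWBb=2 llWWbb=1 llWwBB=2 llWwBb=4 llWwbb=2 llwwBB=1 llwwBb=2 llwwbb=1
llwwbb hits 1/64; gcd=1; 1÷1/64÷1 = 1/64

P(llwwbb) = 1/64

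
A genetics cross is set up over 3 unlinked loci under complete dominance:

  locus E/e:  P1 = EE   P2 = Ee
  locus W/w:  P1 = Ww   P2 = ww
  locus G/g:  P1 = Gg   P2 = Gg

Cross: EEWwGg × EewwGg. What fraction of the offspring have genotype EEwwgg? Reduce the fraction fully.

P(EEwwgg) = 1/16

EEWwGg gametes: EWG×2, EWg×2, EwG×2, Ewg×2
EewwGg gametes: EwG×2, Ewg×2, ewG×2, ewg×2
EEWwGg×EewwGg grid (8·8=64): EEWwGG=4 EEWwGg=8 EEWwgg=4 EEwwGG=4 EEwwGg=8 EEwwgg=4 EeWwGG=4 EeWwGg=8 EeWwgg=4 EewwGG=4 EewwGg=8 Eewwgg=4
EEwwgg hits 4/64; gcd=4; 4÷4/64÷4 = 1/16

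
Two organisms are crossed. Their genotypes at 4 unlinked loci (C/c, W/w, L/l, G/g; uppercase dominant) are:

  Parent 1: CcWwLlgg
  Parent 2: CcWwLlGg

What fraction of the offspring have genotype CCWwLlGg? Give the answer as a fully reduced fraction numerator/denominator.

CcWwLlgg gametes: CWLg×2, CWlg×2, CwLg×2, Cwlg×2, cWLg×2, cWlg×2, cwLg×2, cwlg×2
CcWwLlGg gametes: CWLG×1, CWLg×1, CWlG×1, CWlg×1, CwLG×1, CwLg×1, CwlG×1, Cwlg×1, cWLG×1, cWLg×1, cWlG×1, cWlg×1, cwLG×1, cwLg×1, cwlG×1, cwlg×1
CcWwLlgg×CcWwLlGg grid (16·16=256): CCWWLLGg=2 CCWWLLgg=2 CCWWLlGg=4 CCWWLlgg=4 CCWWllGg=2 CCWWllgg=2 CCWwLLGg=4 CCWwLLgg=4 CCWwLlGg=8 CCWwLlgg=8 CCWwllGg=4 CCWwllgg=4 CCwwLLGg=2 CCwwLLgg=2 CCwwLlGg=4 CCwwLlgg=4 CCwwllGg=2 CCwwllgg=2 CcWWLLGg=4 CcWWLLgg=4 CcWWLlGg=8 CcWWLlgg=8 CcWWllGg=4 CcWWllgg=4 CcWwLLGg=8 CcWwLLgg=8 CcWwLlGg=16 CcWwLlgg=16 CcWwllGg=8 CcWwllgg=8 CcwwLLGg=4 CcwwLLgg=4 CcwwLlGg=8 CcwwLlgg=8 CcwwllGg=4 Ccwwllgg=4 ccWWLLGg=2 ccWWLLgg=2 ccWWLlGg=4 ccWWLlgg=4 ccWWllGg=2 ccWWllgg=2 ccWwLLGg=4 ccWwLLgg=4 ccWwLlGg=8 ccWwLlgg=8 ccWwllGg=4 ccWwllgg=4 ccwwLLGg=2 ccwwLLgg=2 ccwwLlGg=4 ccwwLlgg=4 ccwwllGg=2 ccwwllgg=2
CCWwLlGg hits 8/256; gcd=8; 8÷8/256÷8 = 1/32

P(CCWwLlGg) = 1/32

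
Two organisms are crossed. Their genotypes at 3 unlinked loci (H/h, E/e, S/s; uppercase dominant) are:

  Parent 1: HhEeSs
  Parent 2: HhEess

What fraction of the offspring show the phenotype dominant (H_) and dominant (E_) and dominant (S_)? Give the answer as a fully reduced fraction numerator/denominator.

HhEeSs gametes: HES×1, HEs×1, HeS×1, Hes×1, hES×1, hEs×1, heS×1, hes×1
HhEess gametes: HEs×2, Hes×2, hEs×2, hes×2
HhEeSs×HhEess grid (8·8=64): HHEESs=2 HHEEss=2 HHEeSs=4 HHEess=4 HHeeSs=2 HHeess=2 HhEESs=4 HhEEss=4 HhEeSs=8 HhEess=8 HheeSs=4 Hheess=4 hhEESs=2 hhEEss=2 hhEeSs=4 hhEess=4 hheeSs=2 hheess=2
H_ E_ S_ hits 18/64; gcd=2; 18÷2/64÷2 = 9/32

P(H_ E_ S_) = 9/32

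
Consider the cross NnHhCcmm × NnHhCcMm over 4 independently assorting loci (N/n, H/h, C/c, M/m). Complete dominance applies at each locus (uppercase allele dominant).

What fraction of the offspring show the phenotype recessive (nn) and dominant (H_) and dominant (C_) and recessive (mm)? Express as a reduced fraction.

NnHhCcmm gametes: NHCm×2, NHcm×2, NhCm×2, Nhcm×2, nHCm×2, nHcm×2, nhCm×2, nhcm×2
NnHhCcMm gametes: NHCM×1, NHCm×1, NHcM×1, NHcm×1, NhCM×1, NhCm×1, NhcM×1, Nhcm×1, nHCM×1, nHCm×1, nHcM×1, nHcm×1, nhCM×1, nhCm×1, nhcM×1, nhcm×1
NnHhCcmm×NnHhCcMm grid (16·16=256): NNHHCCMm=2 NNHHCCmm=2 NNHHCcMm=4 NNHHCcmm=4 NNHHccMm=2 NNHHccmm=2 NNHhCCMm=4 NNHhCCmm=4 NNHhCcMm=8 NNHhCcmm=8 NNHhccMm=4 NNHhccmm=4 NNhhCCMm=2 NNhhCCmm=2 NNhhCcMm=4 NNhhCcmm=4 NNhhccMm=2 NNhhccmm=2 NnHHCCMm=4 NnHHCCmm=4 NnHHCcMm=8 NnHHCcmm=8 NnHHccMm=4 NnHHccmm=4 NnHhCCMm=8 NnHhCCmm=8 NnHhCcMm=16 NnHhCcmm=16 NnHhccMm=8 NnHhccmm=8 NnhhCCMm=4 NnhhCCmm=4 NnhhCcMm=8 NnhhCcmm=8 NnhhccMm=4 Nnhhccmm=4 nnHHCCMm=2 nnHHCCmm=2 nnHHCcMm=4 nnHHCcmm=4 nnHHccMm=2 nnHHccmm=2 nnHhCCMm=4 nnHhCCmm=4 nnHhCcMm=8 nnHhCcmm=8 nnHhccMm=4 nnHhccmm=4 nnhhCCMm=2 nnhhCCmm=2 nnhhCcMm=4 nnhhCcmm=4 nnhhccMm=2 nnhhccmm=2
nn H_ C_ mm hits 18/256; gcd=2; 18÷2/256÷2 = 9/128

P(nn H_ C_ mm) = 9/128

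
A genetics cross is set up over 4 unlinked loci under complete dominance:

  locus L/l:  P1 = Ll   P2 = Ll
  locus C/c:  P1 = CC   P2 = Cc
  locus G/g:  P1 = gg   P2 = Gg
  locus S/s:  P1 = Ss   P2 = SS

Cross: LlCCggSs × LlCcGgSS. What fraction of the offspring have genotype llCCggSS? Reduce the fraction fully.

P(llCCggSS) = 1/32

LlCCggSs gametes: LCgS×4, LCgs×4, lCgS×4, lCgs×4
LlCcGgSS gametes: LCGS×2, LCgS×2, LcGS×2, LcgS×2, lCGS×2, lCgS×2, lcGS×2, lcgS×2
LlCCggSs×LlCcGgSS grid (16·16=256): LLCCGgSS=8 LLCCGgSs=8 LLCCggSS=8 LLCCggSs=8 LLCcGgSS=8 LLCcGgSs=8 LLCcggSS=8 LLCcggSs=8 LlCCGgSS=16 LlCCGgSs=16 LlCCggSS=16 LlCCggSs=16 LlCcGgSS=16 LlCcGgSs=16 LlCcggSS=16 LlCcggSs=16 llCCGgSS=8 llCCGgSs=8 llCCggSS=8 llCCggSs=8 llCcGgSS=8 llCcGgSs=8 llCcggSS=8 llCcggSs=8
llCCggSS hits 8/256; gcd=8; 8÷8/256÷8 = 1/32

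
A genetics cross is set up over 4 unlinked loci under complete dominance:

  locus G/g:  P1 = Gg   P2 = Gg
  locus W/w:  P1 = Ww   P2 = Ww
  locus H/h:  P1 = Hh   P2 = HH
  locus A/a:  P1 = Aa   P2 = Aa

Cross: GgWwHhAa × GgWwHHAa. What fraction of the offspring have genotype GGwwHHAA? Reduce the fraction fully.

P(GGwwHHAA) = 1/128

GgWwHhAa gametes: GWHA×1, GWHa×1, GWhA×1, GWha×1, GwHA×1, GwHa×1, GwhA×1, Gwha×1, gWHA×1, gWHa×1, gWhA×1, gWha×1, gwHA×1, gwHa×1, gwhA×1, gwha×1
GgWwHHAa gametes: GWHA×2, GWHa×2, GwHA×2, GwHa×2, gWHA×2, gWHa×2, gwHA×2, gwHa×2
GgWwHhAa×GgWwHHAa grid (16·16=256): GGWWHHAA=2 GGWWHHAa=4 GGWWHHaa=2 GGWWHhAA=2 GGWWHhAa=4 GGWWHhaa=2 GGWwHHAA=4 GGWwHHAa=8 GGWwHHaa=4 GGWwHhAA=4 GGWwHhAa=8 GGWwHhaa=4 GGwwHHAA=2 GGwwHHAa=4 GGwwHHaa=2 GGwwHhAA=2 GGwwHhAa=4 GGwwHhaa=2 GgWWHHAA=4 GgWWHHAa=8 GgWWHHaa=4 GgWWHhAA=4 GgWWHhAa=8 GgWWHhaa=4 GgWwHHAA=8 GgWwHHAa=16 GgWwHHaa=8 GgWwHhAA=8 GgWwHhAa=16 GgWwHhaa=8 GgwwHHAA=4 GgwwHHAa=8 GgwwHHaa=4 GgwwHhAA=4 GgwwHhAa=8 GgwwHhaa=4 ggWWHHAA=2 ggWWHHAa=4 ggWWHHaa=2 ggWWHhAA=2 ggWWHhAa=4 ggWWHhaa=2 ggWwHHAA=4 ggWwHHAa=8 ggWwHHaa=4 ggWwHhAA=4 ggWwHhAa=8 ggWwHhaa=4 ggwwHHAA=2 ggwwHHAa=4 ggwwHHaa=2 ggwwHhAA=2 ggwwHhAa=4 ggwwHhaa=2
GGwwHHAA hits 2/256; gcd=2; 2÷2/256÷2 = 1/128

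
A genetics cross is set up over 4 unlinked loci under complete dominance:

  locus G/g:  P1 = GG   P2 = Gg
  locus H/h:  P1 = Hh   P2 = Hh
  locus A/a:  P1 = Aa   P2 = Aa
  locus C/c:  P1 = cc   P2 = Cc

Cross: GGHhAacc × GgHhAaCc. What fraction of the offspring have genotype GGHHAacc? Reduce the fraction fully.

P(GGHHAacc) = 1/32

GGHhAacc gametes: GHAc×4, GHac×4, GhAc×4, Ghac×4
GgHhAaCc gametes: GHAC×1, GHAc×1, GHaC×1, GHac×1, GhAC×1, GhAc×1, GhaC×1, Ghac×1, gHAC×1, gHAc×1, gHaC×1, gHac×1, ghAC×1, ghAc×1, ghaC×1, ghac×1
GGHhAacc×GgHhAaCc grid (16·16=256): GGHHAACc=4 GGHHAAcc=4 GGHHAaCc=8 GGHHAacc=8 GGHHaaCc=4 GGHHaacc=4 GGHhAACc=8 GGHhAAcc=8 GGHhAaCc=16 GGHhAacc=16 GGHhaaCc=8 GGHhaacc=8 GGhhAACc=4 GGhhAAcc=4 GGhhAaCc=8 GGhhAacc=8 GGhhaaCc=4 GGhhaacc=4 GgHHAACc=4 GgHHAAcc=4 GgHHAaCc=8 GgHHAacc=8 GgHHaaCc=4 GgHHaacc=4 GgHhAACc=8 GgHhAAcc=8 GgHhAaCc=16 GgHhAacc=16 GgHhaaCc=8 GgHhaacc=8 GghhAACc=4 GghhAAcc=4 GghhAaCc=8 GghhAacc=8 GghhaaCc=4 Gghhaacc=4
GGHHAacc hits 8/256; gcd=8; 8÷8/256÷8 = 1/32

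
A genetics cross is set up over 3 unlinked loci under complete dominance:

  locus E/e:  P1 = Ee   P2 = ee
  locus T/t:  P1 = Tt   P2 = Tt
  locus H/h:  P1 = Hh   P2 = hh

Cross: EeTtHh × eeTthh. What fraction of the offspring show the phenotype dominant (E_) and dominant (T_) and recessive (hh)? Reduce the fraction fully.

EeTtHh gametes: ETH×1, ETh×1, EtH×1, Eth×1, eTH×1, eTh×1, etH×1, eth×1
eeTthh gametes: eTh×4, eth×4
EeTtHh×eeTthh grid (8·8=64): EeTTHh=4 EeTThh=4 EeTtHh=8 EeTthh=8 EettHh=4 Eetthh=4 eeTTHh=4 eeTThh=4 eeTtHh=8 eeTthh=8 eettHh=4 eetthh=4
E_ T_ hh hits 12/64; gcd=4; 12÷4/64÷4 = 3/16

P(E_ T_ hh) = 3/16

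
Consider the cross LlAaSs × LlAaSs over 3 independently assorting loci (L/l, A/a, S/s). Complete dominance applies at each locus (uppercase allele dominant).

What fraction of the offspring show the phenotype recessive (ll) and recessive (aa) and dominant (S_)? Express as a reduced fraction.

LlAaSs gametes: LAS×1, LAs×1, LaS×1, Las×1, lAS×1, lAs×1, laS×1, las×1
LlAaSs gametes: LAS×1, LAs×1, LaS×1, Las×1, lAS×1, lAs×1, laS×1, las×1
LlAaSs×LlAaSs grid (8·8=64): LLAASS=1 LLAASs=2 LLAAss=1 LLAaSS=2 LLAaSs=4 LLAass=2 LLaaSS=1 LLaaSs=2 LLaass=1 LlAASS=2 LlAASs=4 LlAAss=2 LlAaSS=4 LlAaSs=8 LlAass=4 LlaaSS=2 LlaaSs=4 Llaass=2 llAASS=1 llAASs=2 llAAss=1 llAaSS=2 llAaSs=4 llAass=2 llaaSS=1 llaaSs=2 llaass=1
ll aa S_ hits 3/64; gcd=1; 3÷1/64÷1 = 3/64

P(ll aa S_) = 3/64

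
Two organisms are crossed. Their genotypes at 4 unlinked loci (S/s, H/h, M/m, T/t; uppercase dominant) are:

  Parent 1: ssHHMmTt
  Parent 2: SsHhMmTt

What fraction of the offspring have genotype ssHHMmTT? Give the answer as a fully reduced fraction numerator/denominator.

ssHHMmTt gametes: sHMT×4, sHMt×4, sHmT×4, sHmt×4
SsHhMmTt gametes: SHMT×1, SHMt×1, SHmT×1, SHmt×1, ShMT×1, ShMt×1, ShmT×1, Shmt×1, sHMT×1, sHMt×1, sHmT×1, sHmt×1, shMT×1, shMt×1, shmT×1, shmt×1
ssHHMmTt×SsHhMmTt grid (16·16=256): SsHHMMTT=4 SsHHMMTt=8 SsHHMMtt=4 SsHHMmTT=8 SsHHMmTt=16 SsHHMmtt=8 SsHHmmTT=4 SsHHmmTt=8 SsHHmmtt=4 SsHhMMTT=4 SsHhMMTt=8 SsHhMMtt=4 SsHhMmTT=8 SsHhMmTt=16 SsHhMmtt=8 SsHhmmTT=4 SsHhmmTt=8 SsHhmmtt=4 ssHHMMTT=4 ssHHMMTt=8 ssHHMMtt=4 ssHHMmTT=8 ssHHMmTt=16 ssHHMmtt=8 ssHHmmTT=4 ssHHmmTt=8 ssHHmmtt=4 ssHhMMTT=4 ssHhMMTt=8 ssHhMMtt=4 ssHhMmTT=8 ssHhMmTt=16 ssHhMmtt=8 ssHhmmTT=4 ssHhmmTt=8 ssHhmmtt=4
ssHHMmTT hits 8/256; gcd=8; 8÷8/256÷8 = 1/32

P(ssHHMmTT) = 1/32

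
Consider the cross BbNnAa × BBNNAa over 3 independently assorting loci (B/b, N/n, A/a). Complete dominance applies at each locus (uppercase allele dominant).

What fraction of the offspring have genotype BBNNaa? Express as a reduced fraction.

P(BBNNaa) = 1/16

BbNnAa gametes: BNA×1, BNa×1, BnA×1, Bna×1, bNA×1, bNa×1, bnA×1, bna×1
BBNNAa gametes: BNA×4, BNa×4
BbNnAa×BBNNAa grid (8·8=64): BBNNAA=4 BBNNAa=8 BBNNaa=4 BBNnAA=4 BBNnAa=8 BBNnaa=4 BbNNAA=4 BbNNAa=8 BbNNaa=4 BbNnAA=4 BbNnAa=8 BbNnaa=4
BBNNaa hits 4/64; gcd=4; 4÷4/64÷4 = 1/16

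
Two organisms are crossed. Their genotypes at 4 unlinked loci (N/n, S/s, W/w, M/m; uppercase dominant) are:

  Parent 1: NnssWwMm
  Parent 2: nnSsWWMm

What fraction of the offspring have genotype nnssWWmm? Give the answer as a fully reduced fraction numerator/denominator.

P(nnssWWmm) = 1/32

NnssWwMm gametes: NsWM×2, NsWm×2, NswM×2, Nswm×2, nsWM×2, nsWm×2, nswM×2, nswm×2
nnSsWWMm gametes: nSWM×4, nSWm×4, nsWM×4, nsWm×4
NnssWwMm×nnSsWWMm grid (16·16=256): NnSsWWMM=8 NnSsWWMm=16 NnSsWWmm=8 NnSsWwMM=8 NnSsWwMm=16 NnSsWwmm=8 NnssWWMM=8 NnssWWMm=16 NnssWWmm=8 NnssWwMM=8 NnssWwMm=16 NnssWwmm=8 nnSsWWMM=8 nnSsWWMm=16 nnSsWWmm=8 nnSsWwMM=8 nnSsWwMm=16 nnSsWwmm=8 nnssWWMM=8 nnssWWMm=16 nnssWWmm=8 nnssWwMM=8 nnssWwMm=16 nnssWwmm=8
nnssWWmm hits 8/256; gcd=8; 8÷8/256÷8 = 1/32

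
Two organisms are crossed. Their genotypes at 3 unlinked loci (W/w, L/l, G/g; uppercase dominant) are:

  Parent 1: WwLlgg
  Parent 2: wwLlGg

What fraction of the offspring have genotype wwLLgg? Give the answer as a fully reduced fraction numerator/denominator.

WwLlgg gametes: WLg×2, Wlg×2, wLg×2, wlg×2
wwLlGg gametes: wLG×2, wLg×2, wlG×2, wlg×2
WwLlgg×wwLlGg grid (8·8=64): WwLLGg=4 WwLLgg=4 WwLlGg=8 WwLlgg=8 WwllGg=4 Wwllgg=4 wwLLGg=4 wwLLgg=4 wwLlGg=8 wwLlgg=8 wwllGg=4 wwllgg=4
wwLLgg hits 4/64; gcd=4; 4÷4/64÷4 = 1/16

P(wwLLgg) = 1/16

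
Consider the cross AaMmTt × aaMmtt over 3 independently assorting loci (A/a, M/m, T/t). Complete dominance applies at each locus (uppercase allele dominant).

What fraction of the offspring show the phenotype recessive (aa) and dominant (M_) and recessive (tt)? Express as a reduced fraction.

AaMmTt gametes: AMT×1, AMt×1, AmT×1, Amt×1, aMT×1, aMt×1, amT×1, amt×1
aaMmtt gametes: aMt×4, amt×4
AaMmTt×aaMmtt grid (8·8=64): AaMMTt=4 AaMMtt=4 AaMmTt=8 AaMmtt=8 AammTt=4 Aammtt=4 aaMMTt=4 aaMMtt=4 aaMmTt=8 aaMmtt=8 aammTt=4 aammtt=4
aa M_ tt hits 12/64; gcd=4; 12÷4/64÷4 = 3/16

P(aa M_ tt) = 3/16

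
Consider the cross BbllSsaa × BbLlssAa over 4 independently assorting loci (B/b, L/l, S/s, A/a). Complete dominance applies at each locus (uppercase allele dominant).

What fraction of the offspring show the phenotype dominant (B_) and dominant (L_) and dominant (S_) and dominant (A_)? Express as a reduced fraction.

BbllSsaa gametes: BlSa×4, Blsa×4, blSa×4, blsa×4
BbLlssAa gametes: BLsA×2, BLsa×2, BlsA×2, Blsa×2, bLsA×2, bLsa×2, blsA×2, blsa×2
BbllSsaa×BbLlssAa grid (16·16=256): BBLlSsAa=8 BBLlSsaa=8 BBLlssAa=8 BBLlssaa=8 BBllSsAa=8 BBllSsaa=8 BBllssAa=8 BBllssaa=8 BbLlSsAa=16 BbLlSsaa=16 BbLlssAa=16 BbLlssaa=16 BbllSsAa=16 BbllSsaa=16 BbllssAa=16 Bbllssaa=16 bbLlSsAa=8 bbLlSsaa=8 bbLlssAa=8 bbLlssaa=8 bbllSsAa=8 bbllSsaa=8 bbllssAa=8 bbllssaa=8
B_ L_ S_ A_ hits 24/256; gcd=8; 24÷8/256÷8 = 3/32

P(B_ L_ S_ A_) = 3/32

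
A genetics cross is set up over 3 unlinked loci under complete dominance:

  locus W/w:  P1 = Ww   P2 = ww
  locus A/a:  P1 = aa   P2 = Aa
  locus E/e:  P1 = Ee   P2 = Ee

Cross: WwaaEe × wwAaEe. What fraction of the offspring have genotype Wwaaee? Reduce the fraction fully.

WwaaEe gametes: WaE×2, Wae×2, waE×2, wae×2
wwAaEe gametes: wAE×2, wAe×2, waE×2, wae×2
WwaaEe×wwAaEe grid (8·8=64): WwAaEE=4 WwAaEe=8 WwAaee=4 WwaaEE=4 WwaaEe=8 Wwaaee=4 wwAaEE=4 wwAaEe=8 wwAaee=4 wwaaEE=4 wwaaEe=8 wwaaee=4
Wwaaee hits 4/64; gcd=4; 4÷4/64÷4 = 1/16

P(Wwaaee) = 1/16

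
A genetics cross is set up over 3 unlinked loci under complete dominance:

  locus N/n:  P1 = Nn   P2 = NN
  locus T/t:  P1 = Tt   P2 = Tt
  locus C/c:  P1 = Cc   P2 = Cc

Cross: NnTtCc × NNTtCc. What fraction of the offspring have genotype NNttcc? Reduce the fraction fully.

P(NNttcc) = 1/32

NnTtCc gametes: NTC×1, NTc×1, NtC×1, Ntc×1, nTC×1, nTc×1, ntC×1, ntc×1
NNTtCc gametes: NTC×2, NTc×2, NtC×2, Ntc×2
NnTtCc×NNTtCc grid (8·8=64): NNTTCC=2 NNTTCc=4 NNTTcc=2 NNTtCC=4 NNTtCc=8 NNTtcc=4 NNttCC=2 NNttCc=4 NNttcc=2 NnTTCC=2 NnTTCc=4 NnTTcc=2 NnTtCC=4 NnTtCc=8 NnTtcc=4 NnttCC=2 NnttCc=4 Nnttcc=2
NNttcc hits 2/64; gcd=2; 2÷2/64÷2 = 1/32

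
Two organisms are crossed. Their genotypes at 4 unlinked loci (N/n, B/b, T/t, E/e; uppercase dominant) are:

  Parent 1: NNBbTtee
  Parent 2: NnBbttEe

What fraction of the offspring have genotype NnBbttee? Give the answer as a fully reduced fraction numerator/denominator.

NNBbTtee gametes: NBTe×4, NBte×4, NbTe×4, Nbte×4
NnBbttEe gametes: NBtE×2, NBte×2, NbtE×2, Nbte×2, nBtE×2, nBte×2, nbtE×2, nbte×2
NNBbTtee×NnBbttEe grid (16·16=256): NNBBTtEe=8 NNBBTtee=8 NNBBttEe=8 NNBBttee=8 NNBbTtEe=16 NNBbTtee=16 NNBbttEe=16 NNBbttee=16 NNbbTtEe=8 NNbbTtee=8 NNbbttEe=8 NNbbttee=8 NnBBTtEe=8 NnBBTtee=8 NnBBttEe=8 NnBBttee=8 NnBbTtEe=16 NnBbTtee=16 NnBbttEe=16 NnBbttee=16 NnbbTtEe=8 NnbbTtee=8 NnbbttEe=8 Nnbbttee=8
NnBbttee hits 16/256; gcd=16; 16÷16/256÷16 = 1/16

P(NnBbttee) = 1/16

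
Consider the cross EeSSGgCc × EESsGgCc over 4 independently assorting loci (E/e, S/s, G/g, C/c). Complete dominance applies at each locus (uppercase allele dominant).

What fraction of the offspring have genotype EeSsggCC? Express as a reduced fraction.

P(EeSsggCC) = 1/64

EeSSGgCc gametes: ESGC×2, ESGc×2, ESgC×2, ESgc×2, eSGC×2, eSGc×2, eSgC×2, eSgc×2
EESsGgCc gametes: ESGC×2, ESGc×2, ESgC×2, ESgc×2, EsGC×2, EsGc×2, EsgC×2, Esgc×2
EeSSGgCc×EESsGgCc grid (16·16=256): EESSGGCC=4 EESSGGCc=8 EESSGGcc=4 EESSGgCC=8 EESSGgCc=16 EESSGgcc=8 EESSggCC=4 EESSggCc=8 EESSggcc=4 EESsGGCC=4 EESsGGCc=8 EESsGGcc=4 EESsGgCC=8 EESsGgCc=16 EESsGgcc=8 EESsggCC=4 EESsggCc=8 EESsggcc=4 EeSSGGCC=4 EeSSGGCc=8 EeSSGGcc=4 EeSSGgCC=8 EeSSGgCc=16 EeSSGgcc=8 EeSSggCC=4 EeSSggCc=8 EeSSggcc=4 EeSsGGCC=4 EeSsGGCc=8 EeSsGGcc=4 EeSsGgCC=8 EeSsGgCc=16 EeSsGgcc=8 EeSsggCC=4 EeSsggCc=8 EeSsggcc=4
EeSsggCC hits 4/256; gcd=4; 4÷4/256÷4 = 1/64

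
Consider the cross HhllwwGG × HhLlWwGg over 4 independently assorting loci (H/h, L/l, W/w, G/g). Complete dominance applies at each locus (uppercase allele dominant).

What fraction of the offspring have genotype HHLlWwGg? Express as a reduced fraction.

HhllwwGG gametes: HlwG×8, hlwG×8
HhLlWwGg gametes: HLWG×1, HLWg×1, HLwG×1, HLwg×1, HlWG×1, HlWg×1, HlwG×1, Hlwg×1, hLWG×1, hLWg×1, hLwG×1, hLwg×1, hlWG×1, hlWg×1, hlwG×1, hlwg×1
HhllwwGG×HhLlWwGg grid (16·16=256): HHLlWwGG=8 HHLlWwGg=8 HHLlwwGG=8 HHLlwwGg=8 HHllWwGG=8 HHllWwGg=8 HHllwwGG=8 HHllwwGg=8 HhLlWwGG=16 HhLlWwGg=16 HhLlwwGG=16 HhLlwwGg=16 HhllWwGG=16 HhllWwGg=16 HhllwwGG=16 HhllwwGg=16 hhLlWwGG=8 hhLlWwGg=8 hhLlwwGG=8 hhLlwwGg=8 hhllWwGG=8 hhllWwGg=8 hhllwwGG=8 hhllwwGg=8
HHLlWwGg hits 8/256; gcd=8; 8÷8/256÷8 = 1/32

P(HHLlWwGg) = 1/32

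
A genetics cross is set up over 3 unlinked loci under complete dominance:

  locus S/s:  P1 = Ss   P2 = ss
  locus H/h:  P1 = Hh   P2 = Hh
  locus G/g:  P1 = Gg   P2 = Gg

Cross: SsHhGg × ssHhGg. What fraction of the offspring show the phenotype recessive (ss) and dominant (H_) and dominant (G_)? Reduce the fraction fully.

P(ss H_ G_) = 9/32

SsHhGg gametes: SHG×1, SHg×1, ShG×1, Shg×1, sHG×1, sHg×1, shG×1, shg×1
ssHhGg gametes: sHG×2, sHg×2, shG×2, shg×2
SsHhGg×ssHhGg grid (8·8=64): SsHHGG=2 SsHHGg=4 SsHHgg=2 SsHhGG=4 SsHhGg=8 SsHhgg=4 SshhGG=2 SshhGg=4 Sshhgg=2 ssHHGG=2 ssHHGg=4 ssHHgg=2 ssHhGG=4 ssHhGg=8 ssHhgg=4 sshhGG=2 sshhGg=4 sshhgg=2
ss H_ G_ hits 18/64; gcd=2; 18÷2/64÷2 = 9/32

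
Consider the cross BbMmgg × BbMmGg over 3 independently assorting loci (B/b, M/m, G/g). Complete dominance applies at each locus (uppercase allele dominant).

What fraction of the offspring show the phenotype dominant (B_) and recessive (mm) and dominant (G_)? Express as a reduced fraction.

P(B_ mm G_) = 3/32

BbMmgg gametes: BMg×2, Bmg×2, bMg×2, bmg×2
BbMmGg gametes: BMG×1, BMg×1, BmG×1, Bmg×1, bMG×1, bMg×1, bmG×1, bmg×1
BbMmgg×BbMmGg grid (8·8=64): BBMMGg=2 BBMMgg=2 BBMmGg=4 BBMmgg=4 BBmmGg=2 BBmmgg=2 BbMMGg=4 BbMMgg=4 BbMmGg=8 BbMmgg=8 BbmmGg=4 Bbmmgg=4 bbMMGg=2 bbMMgg=2 bbMmGg=4 bbMmgg=4 bbmmGg=2 bbmmgg=2
B_ mm G_ hits 6/64; gcd=2; 6÷2/64÷2 = 3/32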